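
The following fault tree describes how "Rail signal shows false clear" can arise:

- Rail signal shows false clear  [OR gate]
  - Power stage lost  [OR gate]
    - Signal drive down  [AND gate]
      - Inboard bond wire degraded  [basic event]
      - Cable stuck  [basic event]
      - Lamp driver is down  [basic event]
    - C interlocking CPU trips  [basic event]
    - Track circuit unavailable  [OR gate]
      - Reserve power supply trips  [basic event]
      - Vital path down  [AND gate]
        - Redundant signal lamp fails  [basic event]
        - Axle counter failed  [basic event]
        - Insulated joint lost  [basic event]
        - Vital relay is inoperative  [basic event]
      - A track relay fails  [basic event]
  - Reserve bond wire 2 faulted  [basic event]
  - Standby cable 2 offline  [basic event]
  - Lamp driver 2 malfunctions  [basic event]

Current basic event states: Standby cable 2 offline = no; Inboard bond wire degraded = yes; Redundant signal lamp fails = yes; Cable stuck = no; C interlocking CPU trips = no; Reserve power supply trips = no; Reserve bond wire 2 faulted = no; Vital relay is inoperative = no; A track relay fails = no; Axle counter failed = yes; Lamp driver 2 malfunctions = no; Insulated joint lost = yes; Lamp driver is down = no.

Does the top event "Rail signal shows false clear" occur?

No

Signal drive down [AND]: Inboard bond wire degraded=occurs, Cable stuck=not, Lamp driver is down=not → not all inputs occur → does not occur.
Vital path down [AND]: Redundant signal lamp fails=occurs, Axle counter failed=occurs, Insulated joint lost=occurs, Vital relay is inoperative=not → not all inputs occur → does not occur.
Track circuit unavailable [OR]: Reserve power supply trips=not, Vital path down=not, A track relay fails=not → no input occurs → does not occur.
Power stage lost [OR]: Signal drive down=not, C interlocking CPU trips=not, Track circuit unavailable=not → no input occurs → does not occur.
Rail signal shows false clear [OR]: Power stage lost=not, Reserve bond wire 2 faulted=not, Standby cable 2 offline=not, Lamp driver 2 malfunctions=not → no input occurs → does not occur.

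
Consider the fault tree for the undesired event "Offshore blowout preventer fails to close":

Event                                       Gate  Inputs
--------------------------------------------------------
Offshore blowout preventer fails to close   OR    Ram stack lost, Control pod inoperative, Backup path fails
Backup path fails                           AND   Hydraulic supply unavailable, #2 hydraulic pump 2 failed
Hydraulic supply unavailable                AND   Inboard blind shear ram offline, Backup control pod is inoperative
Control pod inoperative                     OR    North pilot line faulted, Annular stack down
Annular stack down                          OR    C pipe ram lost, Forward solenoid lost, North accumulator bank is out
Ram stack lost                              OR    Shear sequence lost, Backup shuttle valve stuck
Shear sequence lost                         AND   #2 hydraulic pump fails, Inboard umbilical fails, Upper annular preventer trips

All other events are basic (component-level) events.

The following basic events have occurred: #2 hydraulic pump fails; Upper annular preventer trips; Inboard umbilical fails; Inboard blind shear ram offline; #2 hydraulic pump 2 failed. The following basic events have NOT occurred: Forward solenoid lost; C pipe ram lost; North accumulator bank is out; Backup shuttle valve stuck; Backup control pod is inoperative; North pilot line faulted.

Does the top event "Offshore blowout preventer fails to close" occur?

Shear sequence lost [AND]: #2 hydraulic pump fails=occurs, Inboard umbilical fails=occurs, Upper annular preventer trips=occurs → all inputs occur → occurs.
Ram stack lost [OR]: Shear sequence lost=occurs, Backup shuttle valve stuck=not → at least one input occurs → occurs.
Annular stack down [OR]: C pipe ram lost=not, Forward solenoid lost=not, North accumulator bank is out=not → no input occurs → does not occur.
Control pod inoperative [OR]: North pilot line faulted=not, Annular stack down=not → no input occurs → does not occur.
Hydraulic supply unavailable [AND]: Inboard blind shear ram offline=occurs, Backup control pod is inoperative=not → not all inputs occur → does not occur.
Backup path fails [AND]: Hydraulic supply unavailable=not, #2 hydraulic pump 2 failed=occurs → not all inputs occur → does not occur.
Offshore blowout preventer fails to close [OR]: Ram stack lost=occurs, Control pod inoperative=not, Backup path fails=not → at least one input occurs → occurs.

Yes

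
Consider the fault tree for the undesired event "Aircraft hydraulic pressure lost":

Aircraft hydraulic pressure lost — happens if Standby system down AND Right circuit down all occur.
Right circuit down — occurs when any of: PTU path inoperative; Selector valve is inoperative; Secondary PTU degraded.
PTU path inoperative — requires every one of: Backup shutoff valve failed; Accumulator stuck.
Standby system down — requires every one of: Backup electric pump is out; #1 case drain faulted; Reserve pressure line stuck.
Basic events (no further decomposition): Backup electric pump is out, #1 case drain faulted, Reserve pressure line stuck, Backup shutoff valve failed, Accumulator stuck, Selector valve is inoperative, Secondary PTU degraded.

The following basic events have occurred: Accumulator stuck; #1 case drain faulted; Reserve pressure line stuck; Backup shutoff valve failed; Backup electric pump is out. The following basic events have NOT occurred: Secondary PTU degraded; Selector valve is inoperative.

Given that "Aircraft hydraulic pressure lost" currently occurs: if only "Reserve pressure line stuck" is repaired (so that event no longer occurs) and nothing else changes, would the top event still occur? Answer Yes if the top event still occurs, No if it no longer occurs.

Counterfactual: set "Reserve pressure line stuck" to not occurred.
Standby system down [AND]: Backup electric pump is out=occurs, #1 case drain faulted=occurs, Reserve pressure line stuck=not → not all inputs occur → does not occur.
PTU path inoperative [AND]: Backup shutoff valve failed=occurs, Accumulator stuck=occurs → all inputs occur → occurs.
Right circuit down [OR]: PTU path inoperative=occurs, Selector valve is inoperative=not, Secondary PTU degraded=not → at least one input occurs → occurs.
Aircraft hydraulic pressure lost [AND]: Standby system down=not, Right circuit down=occurs → not all inputs occur → does not occur.

No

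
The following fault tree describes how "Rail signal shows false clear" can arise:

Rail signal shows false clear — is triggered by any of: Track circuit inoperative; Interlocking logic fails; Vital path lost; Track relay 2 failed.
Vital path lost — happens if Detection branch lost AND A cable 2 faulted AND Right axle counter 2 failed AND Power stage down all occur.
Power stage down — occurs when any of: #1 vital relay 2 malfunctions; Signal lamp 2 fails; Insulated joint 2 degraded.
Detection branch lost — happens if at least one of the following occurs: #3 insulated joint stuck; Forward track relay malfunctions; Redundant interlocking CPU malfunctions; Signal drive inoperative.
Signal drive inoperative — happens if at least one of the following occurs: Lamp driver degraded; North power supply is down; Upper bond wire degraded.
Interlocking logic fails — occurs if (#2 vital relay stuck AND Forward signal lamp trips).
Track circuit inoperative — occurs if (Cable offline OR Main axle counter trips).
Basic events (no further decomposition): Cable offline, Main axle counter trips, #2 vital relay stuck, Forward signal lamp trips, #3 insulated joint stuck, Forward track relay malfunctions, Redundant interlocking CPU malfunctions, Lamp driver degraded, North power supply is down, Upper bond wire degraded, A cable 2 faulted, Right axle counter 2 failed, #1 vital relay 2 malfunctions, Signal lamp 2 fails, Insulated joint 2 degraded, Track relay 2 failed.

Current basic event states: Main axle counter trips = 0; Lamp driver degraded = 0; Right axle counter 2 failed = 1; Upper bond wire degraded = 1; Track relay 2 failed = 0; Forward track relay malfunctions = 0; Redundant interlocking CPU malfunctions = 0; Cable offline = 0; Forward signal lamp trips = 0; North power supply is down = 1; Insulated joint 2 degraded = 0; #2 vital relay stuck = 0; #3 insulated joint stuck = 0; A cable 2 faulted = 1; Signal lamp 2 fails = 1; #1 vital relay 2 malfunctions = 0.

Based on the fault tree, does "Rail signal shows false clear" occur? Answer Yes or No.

Yes

Track circuit inoperative [OR]: Cable offline=not, Main axle counter trips=not → no input occurs → does not occur.
Interlocking logic fails [AND]: #2 vital relay stuck=not, Forward signal lamp trips=not → not all inputs occur → does not occur.
Signal drive inoperative [OR]: Lamp driver degraded=not, North power supply is down=occurs, Upper bond wire degraded=occurs → at least one input occurs → occurs.
Detection branch lost [OR]: #3 insulated joint stuck=not, Forward track relay malfunctions=not, Redundant interlocking CPU malfunctions=not, Signal drive inoperative=occurs → at least one input occurs → occurs.
Power stage down [OR]: #1 vital relay 2 malfunctions=not, Signal lamp 2 fails=occurs, Insulated joint 2 degraded=not → at least one input occurs → occurs.
Vital path lost [AND]: Detection branch lost=occurs, A cable 2 faulted=occurs, Right axle counter 2 failed=occurs, Power stage down=occurs → all inputs occur → occurs.
Rail signal shows false clear [OR]: Track circuit inoperative=not, Interlocking logic fails=not, Vital path lost=occurs, Track relay 2 failed=not → at least one input occurs → occurs.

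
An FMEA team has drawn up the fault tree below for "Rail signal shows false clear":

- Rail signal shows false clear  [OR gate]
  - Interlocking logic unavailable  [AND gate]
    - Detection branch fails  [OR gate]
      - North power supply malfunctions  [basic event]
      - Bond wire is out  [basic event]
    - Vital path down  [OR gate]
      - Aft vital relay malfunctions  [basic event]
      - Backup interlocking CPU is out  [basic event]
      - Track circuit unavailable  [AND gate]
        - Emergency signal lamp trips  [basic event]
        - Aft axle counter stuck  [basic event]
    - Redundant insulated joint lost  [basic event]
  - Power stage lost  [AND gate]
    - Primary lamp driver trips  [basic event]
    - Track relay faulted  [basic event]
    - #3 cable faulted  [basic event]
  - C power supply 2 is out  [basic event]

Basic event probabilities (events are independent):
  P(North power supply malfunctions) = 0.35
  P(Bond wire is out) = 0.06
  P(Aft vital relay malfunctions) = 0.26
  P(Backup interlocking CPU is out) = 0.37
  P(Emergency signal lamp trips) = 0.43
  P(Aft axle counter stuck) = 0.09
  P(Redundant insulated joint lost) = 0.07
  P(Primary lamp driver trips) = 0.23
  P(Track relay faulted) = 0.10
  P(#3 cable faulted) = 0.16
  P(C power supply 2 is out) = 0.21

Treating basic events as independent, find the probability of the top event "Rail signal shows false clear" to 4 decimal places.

0.2247

P(Detection branch fails) [OR] = 1 − (1−0.35) × (1−0.06) = 0.389000
P(Track circuit unavailable) [AND] = 0.43 × 0.09 = 0.038700
P(Vital path down) [OR] = 1 − (1−0.26) × (1−0.37) × (1−0.038700) = 0.551842
P(Interlocking logic unavailable) [AND] = 0.389000 × 0.551842 × 0.07 = 0.015027
P(Power stage lost) [AND] = 0.23 × 0.10 × 0.16 = 0.003680
P(Rail signal shows false clear) [OR] = 1 − (1−0.015027) × (1−0.003680) × (1−0.21) = 0.224735
Rounded to 4 decimal places: P(Rail signal shows false clear) ≈ 0.2247.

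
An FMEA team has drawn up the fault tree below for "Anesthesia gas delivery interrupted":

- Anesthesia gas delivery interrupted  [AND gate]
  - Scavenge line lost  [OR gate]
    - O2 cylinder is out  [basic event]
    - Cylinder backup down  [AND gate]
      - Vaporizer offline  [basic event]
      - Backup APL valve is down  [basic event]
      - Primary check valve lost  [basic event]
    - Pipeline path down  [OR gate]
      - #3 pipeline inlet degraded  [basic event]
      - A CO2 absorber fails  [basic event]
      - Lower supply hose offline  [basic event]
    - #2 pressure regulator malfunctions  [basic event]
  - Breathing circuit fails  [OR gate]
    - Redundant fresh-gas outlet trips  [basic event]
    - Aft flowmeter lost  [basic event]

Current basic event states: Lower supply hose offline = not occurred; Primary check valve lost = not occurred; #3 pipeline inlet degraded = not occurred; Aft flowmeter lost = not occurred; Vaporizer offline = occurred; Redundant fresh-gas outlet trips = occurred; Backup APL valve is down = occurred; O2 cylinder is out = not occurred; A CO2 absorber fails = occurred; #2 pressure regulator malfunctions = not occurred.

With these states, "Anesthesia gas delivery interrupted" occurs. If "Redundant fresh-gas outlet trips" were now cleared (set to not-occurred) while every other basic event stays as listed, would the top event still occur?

Counterfactual: set "Redundant fresh-gas outlet trips" to not occurred.
Cylinder backup down [AND]: Vaporizer offline=occurs, Backup APL valve is down=occurs, Primary check valve lost=not → not all inputs occur → does not occur.
Pipeline path down [OR]: #3 pipeline inlet degraded=not, A CO2 absorber fails=occurs, Lower supply hose offline=not → at least one input occurs → occurs.
Scavenge line lost [OR]: O2 cylinder is out=not, Cylinder backup down=not, Pipeline path down=occurs, #2 pressure regulator malfunctions=not → at least one input occurs → occurs.
Breathing circuit fails [OR]: Redundant fresh-gas outlet trips=not, Aft flowmeter lost=not → no input occurs → does not occur.
Anesthesia gas delivery interrupted [AND]: Scavenge line lost=occurs, Breathing circuit fails=not → not all inputs occur → does not occur.

No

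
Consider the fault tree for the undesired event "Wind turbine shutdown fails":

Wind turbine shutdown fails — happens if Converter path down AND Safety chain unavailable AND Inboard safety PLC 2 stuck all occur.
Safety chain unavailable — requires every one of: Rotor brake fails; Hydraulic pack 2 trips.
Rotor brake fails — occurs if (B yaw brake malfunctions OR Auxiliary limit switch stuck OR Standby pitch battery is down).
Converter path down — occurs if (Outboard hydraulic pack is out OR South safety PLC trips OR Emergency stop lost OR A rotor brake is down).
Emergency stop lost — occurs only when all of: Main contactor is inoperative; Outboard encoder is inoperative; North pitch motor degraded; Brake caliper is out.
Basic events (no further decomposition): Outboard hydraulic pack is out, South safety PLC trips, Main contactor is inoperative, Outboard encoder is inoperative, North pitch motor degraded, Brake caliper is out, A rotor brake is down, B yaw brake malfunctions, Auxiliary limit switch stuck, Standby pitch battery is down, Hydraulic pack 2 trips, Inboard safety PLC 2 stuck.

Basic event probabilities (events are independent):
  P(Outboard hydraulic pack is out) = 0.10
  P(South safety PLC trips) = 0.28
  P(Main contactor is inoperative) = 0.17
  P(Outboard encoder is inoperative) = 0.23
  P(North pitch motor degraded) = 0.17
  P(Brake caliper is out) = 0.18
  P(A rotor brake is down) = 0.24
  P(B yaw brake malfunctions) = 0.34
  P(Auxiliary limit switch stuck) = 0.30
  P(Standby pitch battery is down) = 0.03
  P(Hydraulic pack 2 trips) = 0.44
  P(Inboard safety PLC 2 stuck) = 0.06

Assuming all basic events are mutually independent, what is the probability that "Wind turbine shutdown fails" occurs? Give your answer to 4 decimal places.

0.0074

P(Emergency stop lost) [AND] = 0.17 × 0.23 × 0.17 × 0.18 = 0.001196
P(Converter path down) [OR] = 1 − (1−0.10) × (1−0.28) × (1−0.001196) × (1−0.24) = 0.508109
P(Rotor brake fails) [OR] = 1 − (1−0.34) × (1−0.30) × (1−0.03) = 0.551860
P(Safety chain unavailable) [AND] = 0.551860 × 0.44 = 0.242818
P(Wind turbine shutdown fails) [AND] = 0.508109 × 0.242818 × 0.06 = 0.007403
Rounded to 4 decimal places: P(Wind turbine shutdown fails) ≈ 0.0074.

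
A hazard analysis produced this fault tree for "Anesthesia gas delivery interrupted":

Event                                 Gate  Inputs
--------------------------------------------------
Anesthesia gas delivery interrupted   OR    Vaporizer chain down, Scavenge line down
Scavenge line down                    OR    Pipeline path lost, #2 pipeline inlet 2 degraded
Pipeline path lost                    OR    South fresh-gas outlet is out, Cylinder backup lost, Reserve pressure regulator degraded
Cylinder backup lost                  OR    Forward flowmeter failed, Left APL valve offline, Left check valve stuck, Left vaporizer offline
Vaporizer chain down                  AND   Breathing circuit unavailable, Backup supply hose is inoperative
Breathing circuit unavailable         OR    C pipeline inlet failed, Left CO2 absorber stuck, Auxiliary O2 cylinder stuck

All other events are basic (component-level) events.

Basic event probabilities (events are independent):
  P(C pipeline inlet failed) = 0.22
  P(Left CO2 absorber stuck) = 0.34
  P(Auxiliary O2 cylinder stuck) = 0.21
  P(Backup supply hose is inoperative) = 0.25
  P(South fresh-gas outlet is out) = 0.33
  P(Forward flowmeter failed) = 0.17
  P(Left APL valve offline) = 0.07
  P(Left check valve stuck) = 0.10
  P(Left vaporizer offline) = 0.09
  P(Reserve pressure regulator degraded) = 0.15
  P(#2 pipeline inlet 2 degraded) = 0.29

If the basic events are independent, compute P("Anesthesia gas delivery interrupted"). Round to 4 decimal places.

P(Breathing circuit unavailable) [OR] = 1 − (1−0.22) × (1−0.34) × (1−0.21) = 0.593308
P(Vaporizer chain down) [AND] = 0.593308 × 0.25 = 0.148327
P(Cylinder backup lost) [OR] = 1 − (1−0.17) × (1−0.07) × (1−0.10) × (1−0.09) = 0.367814
P(Pipeline path lost) [OR] = 1 − (1−0.33) × (1−0.367814) × (1−0.15) = 0.639970
P(Scavenge line down) [OR] = 1 − (1−0.639970) × (1−0.29) = 0.744379
P(Anesthesia gas delivery interrupted) [OR] = 1 − (1−0.148327) × (1−0.744379) = 0.782294
Rounded to 4 decimal places: P(Anesthesia gas delivery interrupted) ≈ 0.7823.

0.7823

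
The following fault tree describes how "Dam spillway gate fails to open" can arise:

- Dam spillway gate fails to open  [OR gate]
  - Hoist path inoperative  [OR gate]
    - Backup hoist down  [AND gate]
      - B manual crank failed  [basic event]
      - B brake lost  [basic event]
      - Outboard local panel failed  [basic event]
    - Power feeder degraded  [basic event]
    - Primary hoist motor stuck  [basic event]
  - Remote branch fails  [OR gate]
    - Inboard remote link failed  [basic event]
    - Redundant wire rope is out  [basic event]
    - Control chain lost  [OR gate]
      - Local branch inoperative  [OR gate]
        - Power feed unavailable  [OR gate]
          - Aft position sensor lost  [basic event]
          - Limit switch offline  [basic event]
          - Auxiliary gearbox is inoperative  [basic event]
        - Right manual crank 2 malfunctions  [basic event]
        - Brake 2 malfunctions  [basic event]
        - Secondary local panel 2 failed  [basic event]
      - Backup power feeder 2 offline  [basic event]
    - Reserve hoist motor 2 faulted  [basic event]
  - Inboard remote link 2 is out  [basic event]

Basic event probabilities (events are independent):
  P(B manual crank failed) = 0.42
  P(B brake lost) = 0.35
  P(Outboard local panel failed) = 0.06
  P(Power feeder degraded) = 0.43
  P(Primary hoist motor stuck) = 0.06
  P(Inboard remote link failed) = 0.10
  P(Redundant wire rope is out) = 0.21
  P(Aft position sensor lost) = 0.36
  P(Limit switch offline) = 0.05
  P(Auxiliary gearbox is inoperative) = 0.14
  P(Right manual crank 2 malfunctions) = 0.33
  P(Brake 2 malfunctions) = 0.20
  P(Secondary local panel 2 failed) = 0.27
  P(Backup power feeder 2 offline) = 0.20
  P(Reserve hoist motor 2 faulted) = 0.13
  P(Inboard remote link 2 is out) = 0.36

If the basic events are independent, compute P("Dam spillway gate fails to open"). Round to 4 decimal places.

P(Backup hoist down) [AND] = 0.42 × 0.35 × 0.06 = 0.008820
P(Hoist path inoperative) [OR] = 1 − (1−0.008820) × (1−0.43) × (1−0.06) = 0.468926
P(Power feed unavailable) [OR] = 1 − (1−0.36) × (1−0.05) × (1−0.14) = 0.477120
P(Local branch inoperative) [OR] = 1 − (1−0.477120) × (1−0.33) × (1−0.20) × (1−0.27) = 0.795408
P(Control chain lost) [OR] = 1 − (1−0.795408) × (1−0.20) = 0.836326
P(Remote branch fails) [OR] = 1 − (1−0.10) × (1−0.21) × (1−0.836326) × (1−0.13) = 0.898756
P(Dam spillway gate fails to open) [OR] = 1 − (1−0.468926) × (1−0.898756) × (1−0.36) = 0.965588
Rounded to 4 decimal places: P(Dam spillway gate fails to open) ≈ 0.9656.

0.9656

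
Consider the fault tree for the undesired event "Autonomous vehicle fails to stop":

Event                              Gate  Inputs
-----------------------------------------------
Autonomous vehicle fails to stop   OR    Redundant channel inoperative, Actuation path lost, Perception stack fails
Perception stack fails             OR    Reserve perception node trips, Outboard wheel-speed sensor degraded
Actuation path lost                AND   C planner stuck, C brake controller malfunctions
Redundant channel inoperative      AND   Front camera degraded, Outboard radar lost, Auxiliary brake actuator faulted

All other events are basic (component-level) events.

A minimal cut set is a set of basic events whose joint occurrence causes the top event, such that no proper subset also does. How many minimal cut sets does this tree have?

Redundant channel inoperative [AND]: one cut set from each child combined → 1 × 1 × 1 = 1 cut set(s).
Actuation path lost [AND]: one cut set from each child combined → 1 × 1 = 1 cut set(s).
Perception stack fails [OR]: union of children's cut sets → 2 cut set(s).
Autonomous vehicle fails to stop [OR]: union of children's cut sets → 4 cut set(s).
Minimal cut sets: {Auxiliary brake actuator faulted, Front camera degraded, Outboard radar lost}; {C brake controller malfunctions, C planner stuck}; {Reserve perception node trips}; {Outboard wheel-speed sensor degraded}.

4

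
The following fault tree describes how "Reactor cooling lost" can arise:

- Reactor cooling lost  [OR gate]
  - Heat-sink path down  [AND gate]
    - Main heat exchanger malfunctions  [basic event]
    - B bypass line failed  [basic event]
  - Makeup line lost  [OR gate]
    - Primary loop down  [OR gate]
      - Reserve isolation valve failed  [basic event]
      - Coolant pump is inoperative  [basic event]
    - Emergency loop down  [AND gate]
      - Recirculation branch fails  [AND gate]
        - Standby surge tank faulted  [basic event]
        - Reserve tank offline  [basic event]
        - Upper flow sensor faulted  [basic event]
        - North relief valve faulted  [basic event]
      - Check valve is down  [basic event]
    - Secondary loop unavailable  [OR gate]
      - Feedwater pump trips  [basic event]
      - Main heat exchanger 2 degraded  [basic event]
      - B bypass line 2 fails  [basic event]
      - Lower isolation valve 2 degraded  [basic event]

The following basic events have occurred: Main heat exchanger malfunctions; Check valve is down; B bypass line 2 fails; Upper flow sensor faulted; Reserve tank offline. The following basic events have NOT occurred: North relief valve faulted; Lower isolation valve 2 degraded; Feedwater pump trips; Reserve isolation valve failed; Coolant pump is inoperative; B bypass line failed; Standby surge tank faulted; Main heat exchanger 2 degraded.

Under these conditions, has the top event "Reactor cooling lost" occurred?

Heat-sink path down [AND]: Main heat exchanger malfunctions=occurs, B bypass line failed=not → not all inputs occur → does not occur.
Primary loop down [OR]: Reserve isolation valve failed=not, Coolant pump is inoperative=not → no input occurs → does not occur.
Recirculation branch fails [AND]: Standby surge tank faulted=not, Reserve tank offline=occurs, Upper flow sensor faulted=occurs, North relief valve faulted=not → not all inputs occur → does not occur.
Emergency loop down [AND]: Recirculation branch fails=not, Check valve is down=occurs → not all inputs occur → does not occur.
Secondary loop unavailable [OR]: Feedwater pump trips=not, Main heat exchanger 2 degraded=not, B bypass line 2 fails=occurs, Lower isolation valve 2 degraded=not → at least one input occurs → occurs.
Makeup line lost [OR]: Primary loop down=not, Emergency loop down=not, Secondary loop unavailable=occurs → at least one input occurs → occurs.
Reactor cooling lost [OR]: Heat-sink path down=not, Makeup line lost=occurs → at least one input occurs → occurs.

Yes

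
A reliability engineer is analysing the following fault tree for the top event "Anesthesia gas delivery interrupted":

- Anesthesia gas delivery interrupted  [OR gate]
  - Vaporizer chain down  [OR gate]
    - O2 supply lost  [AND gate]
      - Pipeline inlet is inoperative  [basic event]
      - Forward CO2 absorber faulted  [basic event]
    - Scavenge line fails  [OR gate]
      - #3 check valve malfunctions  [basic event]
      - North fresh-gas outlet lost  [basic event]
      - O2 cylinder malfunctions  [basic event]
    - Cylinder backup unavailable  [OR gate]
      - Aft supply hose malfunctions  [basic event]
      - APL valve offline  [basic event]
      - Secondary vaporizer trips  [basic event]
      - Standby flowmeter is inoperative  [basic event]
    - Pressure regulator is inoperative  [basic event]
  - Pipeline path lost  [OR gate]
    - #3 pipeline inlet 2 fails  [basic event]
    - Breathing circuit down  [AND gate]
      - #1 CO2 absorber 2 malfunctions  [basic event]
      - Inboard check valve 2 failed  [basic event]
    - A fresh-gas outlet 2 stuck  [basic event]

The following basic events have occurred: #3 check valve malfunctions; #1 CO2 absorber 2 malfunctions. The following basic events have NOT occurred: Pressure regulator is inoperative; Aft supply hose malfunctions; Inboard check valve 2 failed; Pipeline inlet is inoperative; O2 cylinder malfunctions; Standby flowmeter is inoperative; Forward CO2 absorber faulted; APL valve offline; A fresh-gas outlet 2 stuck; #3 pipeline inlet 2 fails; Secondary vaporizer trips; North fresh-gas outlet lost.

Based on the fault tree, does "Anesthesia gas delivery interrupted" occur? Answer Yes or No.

O2 supply lost [AND]: Pipeline inlet is inoperative=not, Forward CO2 absorber faulted=not → not all inputs occur → does not occur.
Scavenge line fails [OR]: #3 check valve malfunctions=occurs, North fresh-gas outlet lost=not, O2 cylinder malfunctions=not → at least one input occurs → occurs.
Cylinder backup unavailable [OR]: Aft supply hose malfunctions=not, APL valve offline=not, Secondary vaporizer trips=not, Standby flowmeter is inoperative=not → no input occurs → does not occur.
Vaporizer chain down [OR]: O2 supply lost=not, Scavenge line fails=occurs, Cylinder backup unavailable=not, Pressure regulator is inoperative=not → at least one input occurs → occurs.
Breathing circuit down [AND]: #1 CO2 absorber 2 malfunctions=occurs, Inboard check valve 2 failed=not → not all inputs occur → does not occur.
Pipeline path lost [OR]: #3 pipeline inlet 2 fails=not, Breathing circuit down=not, A fresh-gas outlet 2 stuck=not → no input occurs → does not occur.
Anesthesia gas delivery interrupted [OR]: Vaporizer chain down=occurs, Pipeline path lost=not → at least one input occurs → occurs.

Yes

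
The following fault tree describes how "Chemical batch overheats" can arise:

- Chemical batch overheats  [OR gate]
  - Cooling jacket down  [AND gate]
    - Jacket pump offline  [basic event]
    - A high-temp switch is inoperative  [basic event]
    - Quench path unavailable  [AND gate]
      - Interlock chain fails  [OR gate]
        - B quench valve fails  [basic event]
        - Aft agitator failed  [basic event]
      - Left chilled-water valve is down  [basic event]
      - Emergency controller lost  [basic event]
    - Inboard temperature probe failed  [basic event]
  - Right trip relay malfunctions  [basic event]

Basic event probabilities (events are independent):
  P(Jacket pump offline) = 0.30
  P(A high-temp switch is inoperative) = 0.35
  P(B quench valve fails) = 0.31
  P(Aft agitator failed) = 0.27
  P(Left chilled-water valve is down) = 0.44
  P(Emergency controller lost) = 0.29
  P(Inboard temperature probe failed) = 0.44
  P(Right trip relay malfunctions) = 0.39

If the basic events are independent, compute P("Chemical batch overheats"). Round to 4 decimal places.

0.3918

P(Interlock chain fails) [OR] = 1 − (1−0.31) × (1−0.27) = 0.496300
P(Quench path unavailable) [AND] = 0.496300 × 0.44 × 0.29 = 0.063328
P(Cooling jacket down) [AND] = 0.30 × 0.35 × 0.063328 × 0.44 = 0.002926
P(Chemical batch overheats) [OR] = 1 − (1−0.002926) × (1−0.39) = 0.391785
Rounded to 4 decimal places: P(Chemical batch overheats) ≈ 0.3918.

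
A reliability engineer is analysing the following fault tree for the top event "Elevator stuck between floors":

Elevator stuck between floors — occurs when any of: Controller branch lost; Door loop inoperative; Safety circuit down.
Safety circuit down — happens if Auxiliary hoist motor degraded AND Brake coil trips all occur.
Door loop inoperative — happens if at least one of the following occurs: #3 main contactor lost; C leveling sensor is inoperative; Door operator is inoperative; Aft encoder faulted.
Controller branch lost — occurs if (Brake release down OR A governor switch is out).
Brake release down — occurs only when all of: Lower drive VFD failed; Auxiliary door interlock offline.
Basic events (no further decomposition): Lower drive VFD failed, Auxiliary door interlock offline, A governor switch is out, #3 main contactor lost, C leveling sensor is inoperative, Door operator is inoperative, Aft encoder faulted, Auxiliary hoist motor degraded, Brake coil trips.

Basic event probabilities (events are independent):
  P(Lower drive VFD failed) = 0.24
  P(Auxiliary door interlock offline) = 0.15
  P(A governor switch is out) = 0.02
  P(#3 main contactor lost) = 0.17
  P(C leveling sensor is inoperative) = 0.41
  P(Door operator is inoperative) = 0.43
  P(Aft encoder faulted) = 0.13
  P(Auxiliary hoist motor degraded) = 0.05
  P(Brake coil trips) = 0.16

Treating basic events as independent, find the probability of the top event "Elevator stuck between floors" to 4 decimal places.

P(Brake release down) [AND] = 0.24 × 0.15 = 0.036000
P(Controller branch lost) [OR] = 1 − (1−0.036000) × (1−0.02) = 0.055280
P(Door loop inoperative) [OR] = 1 − (1−0.17) × (1−0.41) × (1−0.43) × (1−0.13) = 0.757158
P(Safety circuit down) [AND] = 0.05 × 0.16 = 0.008000
P(Elevator stuck between floors) [OR] = 1 − (1−0.055280) × (1−0.757158) × (1−0.008000) = 0.772418
Rounded to 4 decimal places: P(Elevator stuck between floors) ≈ 0.7724.

0.7724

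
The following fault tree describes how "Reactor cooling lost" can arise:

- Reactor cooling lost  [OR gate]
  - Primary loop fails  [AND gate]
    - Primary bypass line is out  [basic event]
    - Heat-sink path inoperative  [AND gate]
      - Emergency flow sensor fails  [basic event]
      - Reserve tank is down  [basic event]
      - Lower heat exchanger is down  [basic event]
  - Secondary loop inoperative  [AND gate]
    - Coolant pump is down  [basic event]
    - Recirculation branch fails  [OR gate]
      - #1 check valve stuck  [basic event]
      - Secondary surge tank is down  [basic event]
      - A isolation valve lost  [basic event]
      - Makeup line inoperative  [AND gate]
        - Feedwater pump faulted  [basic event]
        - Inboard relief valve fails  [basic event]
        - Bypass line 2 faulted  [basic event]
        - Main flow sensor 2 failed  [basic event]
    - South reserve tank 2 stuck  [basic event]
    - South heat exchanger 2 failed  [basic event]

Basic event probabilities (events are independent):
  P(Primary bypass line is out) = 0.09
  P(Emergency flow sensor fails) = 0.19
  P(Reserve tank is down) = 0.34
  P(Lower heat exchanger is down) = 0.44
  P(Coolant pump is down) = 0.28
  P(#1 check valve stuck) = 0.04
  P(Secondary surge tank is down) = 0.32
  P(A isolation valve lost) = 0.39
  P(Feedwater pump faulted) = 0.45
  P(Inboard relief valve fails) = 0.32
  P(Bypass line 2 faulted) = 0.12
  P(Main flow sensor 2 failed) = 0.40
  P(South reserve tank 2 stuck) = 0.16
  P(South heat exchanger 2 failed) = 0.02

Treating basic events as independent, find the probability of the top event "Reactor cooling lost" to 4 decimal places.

0.0031

P(Heat-sink path inoperative) [AND] = 0.19 × 0.34 × 0.44 = 0.028424
P(Primary loop fails) [AND] = 0.09 × 0.028424 = 0.002558
P(Makeup line inoperative) [AND] = 0.45 × 0.32 × 0.12 × 0.40 = 0.006912
P(Recirculation branch fails) [OR] = 1 − (1−0.04) × (1−0.32) × (1−0.39) × (1−0.006912) = 0.604544
P(Secondary loop inoperative) [AND] = 0.28 × 0.604544 × 0.16 × 0.02 = 0.000542
P(Reactor cooling lost) [OR] = 1 − (1−0.002558) × (1−0.000542) = 0.003099
Rounded to 4 decimal places: P(Reactor cooling lost) ≈ 0.0031.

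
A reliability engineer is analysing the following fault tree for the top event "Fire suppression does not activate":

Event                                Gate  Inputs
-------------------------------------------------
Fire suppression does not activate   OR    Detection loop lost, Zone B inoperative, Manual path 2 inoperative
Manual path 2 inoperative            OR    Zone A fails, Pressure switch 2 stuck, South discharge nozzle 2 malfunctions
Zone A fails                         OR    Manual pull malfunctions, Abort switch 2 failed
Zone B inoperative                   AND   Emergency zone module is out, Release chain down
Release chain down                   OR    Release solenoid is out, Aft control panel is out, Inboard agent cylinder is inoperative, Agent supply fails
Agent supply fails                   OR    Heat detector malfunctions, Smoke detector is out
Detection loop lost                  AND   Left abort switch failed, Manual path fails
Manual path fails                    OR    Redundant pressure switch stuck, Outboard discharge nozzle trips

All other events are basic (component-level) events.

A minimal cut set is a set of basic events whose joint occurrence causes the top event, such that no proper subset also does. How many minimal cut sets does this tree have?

11

Manual path fails [OR]: union of children's cut sets → 2 cut set(s).
Detection loop lost [AND]: one cut set from each child combined → 1 × 2 = 2 cut set(s).
Agent supply fails [OR]: union of children's cut sets → 2 cut set(s).
Release chain down [OR]: union of children's cut sets → 5 cut set(s).
Zone B inoperative [AND]: one cut set from each child combined → 1 × 5 = 5 cut set(s).
Zone A fails [OR]: union of children's cut sets → 2 cut set(s).
Manual path 2 inoperative [OR]: union of children's cut sets → 4 cut set(s).
Fire suppression does not activate [OR]: union of children's cut sets → 11 cut set(s).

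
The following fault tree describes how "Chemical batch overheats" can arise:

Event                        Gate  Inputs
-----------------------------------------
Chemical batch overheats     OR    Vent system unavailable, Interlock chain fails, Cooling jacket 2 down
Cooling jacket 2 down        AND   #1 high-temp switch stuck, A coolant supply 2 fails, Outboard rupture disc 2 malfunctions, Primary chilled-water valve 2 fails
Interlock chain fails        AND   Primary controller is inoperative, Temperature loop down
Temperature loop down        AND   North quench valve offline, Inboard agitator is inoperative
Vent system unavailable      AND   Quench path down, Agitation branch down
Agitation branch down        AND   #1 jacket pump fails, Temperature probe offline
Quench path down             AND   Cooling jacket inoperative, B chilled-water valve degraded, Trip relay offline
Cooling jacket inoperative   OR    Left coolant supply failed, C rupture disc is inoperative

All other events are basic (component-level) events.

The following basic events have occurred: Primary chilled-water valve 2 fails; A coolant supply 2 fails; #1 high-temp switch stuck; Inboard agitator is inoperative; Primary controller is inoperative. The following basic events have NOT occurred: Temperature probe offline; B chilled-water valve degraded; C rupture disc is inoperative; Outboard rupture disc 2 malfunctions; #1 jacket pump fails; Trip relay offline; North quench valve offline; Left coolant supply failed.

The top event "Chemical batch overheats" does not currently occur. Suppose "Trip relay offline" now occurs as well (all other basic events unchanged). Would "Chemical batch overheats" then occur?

No

Counterfactual: set "Trip relay offline" to occurred.
Cooling jacket inoperative [OR]: Left coolant supply failed=not, C rupture disc is inoperative=not → no input occurs → does not occur.
Quench path down [AND]: Cooling jacket inoperative=not, B chilled-water valve degraded=not, Trip relay offline=occurs → not all inputs occur → does not occur.
Agitation branch down [AND]: #1 jacket pump fails=not, Temperature probe offline=not → not all inputs occur → does not occur.
Vent system unavailable [AND]: Quench path down=not, Agitation branch down=not → not all inputs occur → does not occur.
Temperature loop down [AND]: North quench valve offline=not, Inboard agitator is inoperative=occurs → not all inputs occur → does not occur.
Interlock chain fails [AND]: Primary controller is inoperative=occurs, Temperature loop down=not → not all inputs occur → does not occur.
Cooling jacket 2 down [AND]: #1 high-temp switch stuck=occurs, A coolant supply 2 fails=occurs, Outboard rupture disc 2 malfunctions=not, Primary chilled-water valve 2 fails=occurs → not all inputs occur → does not occur.
Chemical batch overheats [OR]: Vent system unavailable=not, Interlock chain fails=not, Cooling jacket 2 down=not → no input occurs → does not occur.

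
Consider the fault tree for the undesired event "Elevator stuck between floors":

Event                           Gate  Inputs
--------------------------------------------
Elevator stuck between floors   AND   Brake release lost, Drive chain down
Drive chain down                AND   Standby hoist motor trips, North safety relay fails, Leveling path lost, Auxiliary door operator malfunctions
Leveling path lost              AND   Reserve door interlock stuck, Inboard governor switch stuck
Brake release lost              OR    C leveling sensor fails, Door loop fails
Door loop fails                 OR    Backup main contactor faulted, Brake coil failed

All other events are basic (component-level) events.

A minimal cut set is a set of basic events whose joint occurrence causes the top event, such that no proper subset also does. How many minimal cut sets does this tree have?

Door loop fails [OR]: union of children's cut sets → 2 cut set(s).
Brake release lost [OR]: union of children's cut sets → 3 cut set(s).
Leveling path lost [AND]: one cut set from each child combined → 1 × 1 = 1 cut set(s).
Drive chain down [AND]: one cut set from each child combined → 1 × 1 × 1 × 1 = 1 cut set(s).
Elevator stuck between floors [AND]: one cut set from each child combined → 3 × 1 = 3 cut set(s).
Minimal cut sets: {Auxiliary door operator malfunctions, C leveling sensor fails, Inboard governor switch stuck, North safety relay fails, Reserve door interlock stuck, Standby hoist motor trips}; {Auxiliary door operator malfunctions, Backup main contactor faulted, Inboard governor switch stuck, North safety relay fails, Reserve door interlock stuck, Standby hoist motor trips}; {Auxiliary door operator malfunctions, Brake coil failed, Inboard governor switch stuck, North safety relay fails, Reserve door interlock stuck, Standby hoist motor trips}.

3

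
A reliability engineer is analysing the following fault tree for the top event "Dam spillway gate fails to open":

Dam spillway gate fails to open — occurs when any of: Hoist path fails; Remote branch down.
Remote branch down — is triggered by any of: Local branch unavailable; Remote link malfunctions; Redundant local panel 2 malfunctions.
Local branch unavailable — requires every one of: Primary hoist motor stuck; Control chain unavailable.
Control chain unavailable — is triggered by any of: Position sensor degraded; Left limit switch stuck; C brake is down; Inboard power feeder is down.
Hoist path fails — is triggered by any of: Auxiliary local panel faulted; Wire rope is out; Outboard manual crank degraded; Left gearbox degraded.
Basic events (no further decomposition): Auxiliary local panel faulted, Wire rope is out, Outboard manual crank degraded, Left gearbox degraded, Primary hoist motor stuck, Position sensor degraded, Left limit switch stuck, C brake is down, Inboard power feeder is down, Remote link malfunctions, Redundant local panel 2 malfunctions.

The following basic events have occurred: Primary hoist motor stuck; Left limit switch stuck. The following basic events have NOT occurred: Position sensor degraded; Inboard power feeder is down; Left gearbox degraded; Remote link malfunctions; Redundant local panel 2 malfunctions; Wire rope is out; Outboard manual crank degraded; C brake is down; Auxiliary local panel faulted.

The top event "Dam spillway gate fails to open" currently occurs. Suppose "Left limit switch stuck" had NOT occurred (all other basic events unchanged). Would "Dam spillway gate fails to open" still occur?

Counterfactual: set "Left limit switch stuck" to not occurred.
Hoist path fails [OR]: Auxiliary local panel faulted=not, Wire rope is out=not, Outboard manual crank degraded=not, Left gearbox degraded=not → no input occurs → does not occur.
Control chain unavailable [OR]: Position sensor degraded=not, Left limit switch stuck=not, C brake is down=not, Inboard power feeder is down=not → no input occurs → does not occur.
Local branch unavailable [AND]: Primary hoist motor stuck=occurs, Control chain unavailable=not → not all inputs occur → does not occur.
Remote branch down [OR]: Local branch unavailable=not, Remote link malfunctions=not, Redundant local panel 2 malfunctions=not → no input occurs → does not occur.
Dam spillway gate fails to open [OR]: Hoist path fails=not, Remote branch down=not → no input occurs → does not occur.

No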